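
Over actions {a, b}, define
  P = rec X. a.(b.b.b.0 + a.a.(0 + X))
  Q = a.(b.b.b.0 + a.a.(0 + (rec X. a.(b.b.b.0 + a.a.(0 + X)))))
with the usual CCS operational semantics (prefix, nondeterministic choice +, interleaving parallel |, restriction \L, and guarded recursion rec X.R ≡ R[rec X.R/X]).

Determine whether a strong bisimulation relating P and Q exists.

Reachable graph of P (7 states):
  s0 = rec X. a.(b.b.b.0 + a.a.(0 + X)) :: ··a··> s1
  s1 = b.b.b.0 + a.a.(0 + (rec X. a.(b.b.b.0 + a.a.(0 + X)))) :: ··a··> s2, ··b··> s3
  s2 = a.(0 + (rec X. a.(b.b.b.0 + a.a.(0 + X)))) :: ··a··> s4
  s3 = b.b.0 :: ··b··> s5
  s4 = 0 + (rec X. a.(b.b.b.0 + a.a.(0 + X))) :: ··a··> s1
  s5 = b.0 :: ··b··> s6
  s6 = 0 :: deadlocked
Reachable graph of Q (7 states):
  t0 = a.(b.b.b.0 + a.a.(0 + (rec X. a.(b.b.b.0 + a.a.(0 + X))))) :: ··a··> t1
  t1 = b.b.b.0 + a.a.(0 + (rec X. a.(b.b.b.0 + a.a.(0 + X)))) :: ··a··> t2, ··b··> t3
  t2 = a.(0 + (rec X. a.(b.b.b.0 + a.a.(0 + X)))) :: ··a··> t4
  t3 = b.b.0 :: ··b··> t5
  t4 = 0 + (rec X. a.(b.b.b.0 + a.a.(0 + X))) :: ··a··> t1
  t5 = b.0 :: ··b··> t6
  t6 = 0 :: deadlocked
Coarsest stable partition (strong bisimilarity classes):
  B0 = {s0, s4, t0, t4}
  B1 = {s1, t1}
  B2 = {s3, t3}
  B3 = {s5, t5}
  B4 = {s6, t6}
  B5 = {s2, t2}
s0 ∈ B0, t0 ∈ B0 → same block

P ~ Q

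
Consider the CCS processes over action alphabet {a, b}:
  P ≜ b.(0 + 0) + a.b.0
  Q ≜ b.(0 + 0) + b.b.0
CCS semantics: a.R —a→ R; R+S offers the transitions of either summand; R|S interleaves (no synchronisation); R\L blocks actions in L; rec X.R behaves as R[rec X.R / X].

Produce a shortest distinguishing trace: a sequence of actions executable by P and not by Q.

a

P's transition system — 4 states:
  m0 = b.(0 + 0) + a.b.0 has moves ··a··> m1, ··b··> m2
  m1 = b.0 has moves ··b··> m3
  m2 = 0 + 0 has moves (no moves)
  m3 = 0 has moves (no moves)
Q's transition system — 4 states:
  n0 = b.(0 + 0) + b.b.0 has moves ··b··> n1, ··b··> n2
  n1 = 0 + 0 has moves (no moves)
  n2 = b.0 has moves ··b··> n3
  n3 = 0 has moves (no moves)
Trace ⟨a⟩ through P, begin at {m0}:
  [1] a ⇒ {m1}
  ✓ P
Trace ⟨a⟩ through Q, begin at {n0}:
  [1] a ⇒ ∅  — Q cannot continue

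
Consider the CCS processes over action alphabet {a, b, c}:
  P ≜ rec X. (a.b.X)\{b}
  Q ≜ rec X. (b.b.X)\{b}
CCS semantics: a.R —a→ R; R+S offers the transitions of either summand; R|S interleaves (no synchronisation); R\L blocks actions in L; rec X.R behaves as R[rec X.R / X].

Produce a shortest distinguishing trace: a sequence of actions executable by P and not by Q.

a

LTS(P): 2 reachable states
  u0 = rec X. (a.b.X)\{b} | -a-> u1
  u1 = (b.(rec X. (a.b.X)\{b}))\{b} | ·
LTS(Q): 1 reachable states
  v0 = rec X. (b.b.X)\{b} | ·
Trace ⟨a⟩ through P, begin at {u0}:
  [1] a ⇒ {u1}
  P completes σ.
Trace ⟨a⟩ through Q, begin at {v0}:
  [1] a ⇒ ∅ (Q stuck)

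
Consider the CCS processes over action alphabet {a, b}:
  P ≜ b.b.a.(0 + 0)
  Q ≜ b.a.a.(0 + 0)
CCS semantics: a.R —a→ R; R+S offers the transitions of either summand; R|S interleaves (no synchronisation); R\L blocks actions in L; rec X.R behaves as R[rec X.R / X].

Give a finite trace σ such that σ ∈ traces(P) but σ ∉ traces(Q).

P's transition system — 4 states:
  s0 = b.b.a.(0 + 0) → ··b··> s1
  s1 = b.a.(0 + 0) → ··b··> s2
  s2 = a.(0 + 0) → ··a··> s3
  s3 = 0 + 0 → deadlocked
Q's transition system — 4 states:
  t0 = b.a.a.(0 + 0) → ··b··> t1
  t1 = a.a.(0 + 0) → ··a··> t2
  t2 = a.(0 + 0) → ··a··> t3
  t3 = 0 + 0 → deadlocked
Run σ = ⟨bb⟩ on P: start {s0}
  [1] b ⇒ {s1}
  [2] b ⇒ {s2}
  P completes σ.
Run σ = ⟨bb⟩ on Q: start {t0}
  [1] b ⇒ {t1}
  [2] b ⇒ ∅ (Q stuck)

bb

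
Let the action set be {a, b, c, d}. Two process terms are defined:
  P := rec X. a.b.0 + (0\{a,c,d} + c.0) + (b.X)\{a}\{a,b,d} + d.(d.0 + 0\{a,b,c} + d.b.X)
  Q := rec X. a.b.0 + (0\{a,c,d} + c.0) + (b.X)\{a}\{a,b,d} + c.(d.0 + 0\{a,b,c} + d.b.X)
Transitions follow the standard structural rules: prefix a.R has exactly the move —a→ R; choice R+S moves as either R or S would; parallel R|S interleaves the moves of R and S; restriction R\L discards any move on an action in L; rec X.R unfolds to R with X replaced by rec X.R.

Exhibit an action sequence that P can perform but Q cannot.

d

P's transition system — 5 states:
  u0 = rec X. a.b.0 + (0\{a,c,d} + c.0) + (b.X)\{a}\{a,b,d} + d.(d.0 + 0\{a,b,c} + d.b.X) ⊢ =a=> u1, =c=> u2, =d=> u3
  u1 = b.0 ⊢ =b=> u2
  u2 = 0 ⊢ (no moves)
  u3 = d.0 + 0\{a,b,c} + d.b.(rec X. a.b.0 + (0\{a,c,d} + c.0) + (b.X)\{a}\{a,b,d} + d.(d.0 + 0\{a,b,c} + d.b.X)) ⊢ =d=> u2, =d=> u4
  u4 = b.(rec X. a.b.0 + (0\{a,c,d} + c.0) + (b.X)\{a}\{a,b,d} + d.(d.0 + 0\{a,b,c} + d.b.X)) ⊢ =b=> u0
Q's transition system — 5 states:
  v0 = rec X. a.b.0 + (0\{a,c,d} + c.0) + (b.X)\{a}\{a,b,d} + c.(d.0 + 0\{a,b,c} + d.b.X) ⊢ =a=> v1, =c=> v2, =c=> v3
  v1 = b.0 ⊢ =b=> v2
  v2 = 0 ⊢ (no moves)
  v3 = d.0 + 0\{a,b,c} + d.b.(rec X. a.b.0 + (0\{a,c,d} + c.0) + (b.X)\{a}\{a,b,d} + c.(d.0 + 0\{a,b,c} + d.b.X)) ⊢ =d=> v2, =d=> v4
  v4 = b.(rec X. a.b.0 + (0\{a,c,d} + c.0) + (b.X)\{a}\{a,b,d} + c.(d.0 + 0\{a,b,c} + d.b.X)) ⊢ =b=> v0
Executing d from P (initial set {u0}):
  [1] d ⇒ {u3}
  — P admits the full trace.
Executing d from Q (initial set {v0}):
  [1] d ⇒ no successor for Q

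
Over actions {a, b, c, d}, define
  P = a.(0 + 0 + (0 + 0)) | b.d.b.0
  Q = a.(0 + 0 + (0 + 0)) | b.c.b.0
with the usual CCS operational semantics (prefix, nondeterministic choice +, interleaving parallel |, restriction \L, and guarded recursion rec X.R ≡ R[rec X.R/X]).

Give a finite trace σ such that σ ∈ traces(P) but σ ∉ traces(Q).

bd

Reachable graph of P (8 states):
  u0 = a.(0 + 0 + (0 + 0)) | b.d.b.0 → =a=> u1, =b=> u2
  u1 = (0 + 0 + (0 + 0)) | b.d.b.0 → =b=> u3
  u2 = a.(0 + 0 + (0 + 0)) | d.b.0 → =a=> u3, =d=> u4
  u3 = (0 + 0 + (0 + 0)) | d.b.0 → =d=> u5
  u4 = a.(0 + 0 + (0 + 0)) | b.0 → =a=> u5, =b=> u6
  u5 = (0 + 0 + (0 + 0)) | b.0 → =b=> u7
  u6 = a.(0 + 0 + (0 + 0)) | 0 → =a=> u7
  u7 = (0 + 0 + (0 + 0)) | 0 → (no moves)
Reachable graph of Q (8 states):
  v0 = a.(0 + 0 + (0 + 0)) | b.c.b.0 → =a=> v1, =b=> v2
  v1 = (0 + 0 + (0 + 0)) | b.c.b.0 → =b=> v3
  v2 = a.(0 + 0 + (0 + 0)) | c.b.0 → =a=> v3, =c=> v4
  v3 = (0 + 0 + (0 + 0)) | c.b.0 → =c=> v5
  v4 = a.(0 + 0 + (0 + 0)) | b.0 → =a=> v5, =b=> v6
  v5 = (0 + 0 + (0 + 0)) | b.0 → =b=> v7
  v6 = a.(0 + 0 + (0 + 0)) | 0 → =a=> v7
  v7 = (0 + 0 + (0 + 0)) | 0 → (no moves)
Executing bd from P (initial set {u0}):
  [1] b ⇒ {u2}
  [2] d ⇒ {u4}
  P completes σ.
Executing bd from Q (initial set {v0}):
  [1] b ⇒ {v2}
  [2] d ⇒ ∅ (Q stuck)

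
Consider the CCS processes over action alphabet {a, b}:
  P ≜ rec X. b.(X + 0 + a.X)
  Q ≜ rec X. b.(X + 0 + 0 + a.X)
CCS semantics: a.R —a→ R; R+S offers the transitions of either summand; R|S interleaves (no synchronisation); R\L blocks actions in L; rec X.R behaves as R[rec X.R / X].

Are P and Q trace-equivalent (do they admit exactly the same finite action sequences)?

P's transition system — 2 states:
  s0 = rec X. b.(X + 0 + a.X) :: —b→ s1
  s1 = (rec X. b.(X + 0 + a.X)) + 0 + a.(rec X. b.(X + 0 + a.X)) :: —a→ s0, —b→ s1
Q's transition system — 2 states:
  t0 = rec X. b.(X + 0 + 0 + a.X) :: —b→ t1
  t1 = (rec X. b.(X + 0 + 0 + a.X)) + 0 + 0 + a.(rec X. b.(X + 0 + 0 + a.X)) :: —a→ t0, —b→ t1
Bisimilarity quotient blocks:
  B0 = {s0, t0}
  B1 = {s1, t1}
s0 ∈ B0, t0 ∈ B0 → same block
Bisimilar ⇒ trace-equivalent.

trace-equivalent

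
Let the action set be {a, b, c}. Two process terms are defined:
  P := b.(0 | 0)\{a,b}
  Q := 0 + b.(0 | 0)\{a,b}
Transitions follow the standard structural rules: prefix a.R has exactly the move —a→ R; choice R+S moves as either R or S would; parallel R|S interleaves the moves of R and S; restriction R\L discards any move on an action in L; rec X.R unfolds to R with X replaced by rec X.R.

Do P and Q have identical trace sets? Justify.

trace-equivalent

LTS(P): 2 reachable states
  p0 = b.(0 | 0)\{a,b} ⊢ ··b··> p1
  p1 = (0 | 0)\{a,b} ⊢ ·
LTS(Q): 2 reachable states
  q0 = 0 + b.(0 | 0)\{a,b} ⊢ ··b··> q1
  q1 = (0 | 0)\{a,b} ⊢ ·
Bisimilarity quotient blocks:
  B0 = {p0, q0}
  B1 = {p1, q1}
p0 ∈ B0, q0 ∈ B0 → same block
Bisimilar ⇒ trace-equivalent.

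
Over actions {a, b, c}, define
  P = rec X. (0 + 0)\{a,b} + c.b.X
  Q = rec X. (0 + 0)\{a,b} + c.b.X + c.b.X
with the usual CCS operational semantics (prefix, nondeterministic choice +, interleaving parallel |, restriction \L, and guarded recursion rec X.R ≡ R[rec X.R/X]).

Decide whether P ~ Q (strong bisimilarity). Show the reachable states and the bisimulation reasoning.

LTS(P): 2 reachable states
  u0 = rec X. (0 + 0)\{a,b} + c.b.X | =c=> u1
  u1 = b.(rec X. (0 + 0)\{a,b} + c.b.X) | =b=> u0
LTS(Q): 2 reachable states
  v0 = rec X. (0 + 0)\{a,b} + c.b.X + c.b.X | =c=> v1
  v1 = b.(rec X. (0 + 0)\{a,b} + c.b.X + c.b.X) | =b=> v0
Bisimilarity quotient blocks:
  B0 = {u0, v0}
  B1 = {u1, v1}
u0 ∈ B0, v0 ∈ B0 → same block

P ~ Q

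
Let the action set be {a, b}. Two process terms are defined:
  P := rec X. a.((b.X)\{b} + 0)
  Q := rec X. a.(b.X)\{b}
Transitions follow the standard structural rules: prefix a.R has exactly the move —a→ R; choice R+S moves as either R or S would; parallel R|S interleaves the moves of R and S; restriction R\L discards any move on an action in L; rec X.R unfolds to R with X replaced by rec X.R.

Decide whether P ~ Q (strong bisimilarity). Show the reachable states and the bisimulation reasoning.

YES

LTS(P): 2 reachable states
  p0 = rec X. a.((b.X)\{b} + 0) has moves --a--▸ p1
  p1 = (b.(rec X. a.((b.X)\{b} + 0)))\{b} + 0 has moves stopped
LTS(Q): 2 reachable states
  q0 = rec X. a.(b.X)\{b} has moves --a--▸ q1
  q1 = (b.(rec X. a.(b.X)\{b}))\{b} has moves stopped
Partition-refinement fixed point:
  B0 = {p0, q0}
  B1 = {p1, q1}
p0 ∈ B0, q0 ∈ B0 → same block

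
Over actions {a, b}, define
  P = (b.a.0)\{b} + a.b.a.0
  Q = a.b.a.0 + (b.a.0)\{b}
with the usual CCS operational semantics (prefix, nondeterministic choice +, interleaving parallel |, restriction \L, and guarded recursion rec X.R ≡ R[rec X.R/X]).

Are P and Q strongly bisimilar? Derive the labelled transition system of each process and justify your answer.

YES

Reachable graph of P (4 states):
  p0 = (b.a.0)\{b} + a.b.a.0 ⊢ —a→ p1
  p1 = b.a.0 ⊢ —b→ p2
  p2 = a.0 ⊢ —a→ p3
  p3 = 0 ⊢ stopped
Reachable graph of Q (4 states):
  q0 = a.b.a.0 + (b.a.0)\{b} ⊢ —a→ q1
  q1 = b.a.0 ⊢ —b→ q2
  q2 = a.0 ⊢ —a→ q3
  q3 = 0 ⊢ stopped
Partition-refinement fixed point:
  B0 = {p0, q0}
  B1 = {p1, q1}
  B2 = {p2, q2}
  B3 = {p3, q3}
p0 ∈ B0, q0 ∈ B0 → same block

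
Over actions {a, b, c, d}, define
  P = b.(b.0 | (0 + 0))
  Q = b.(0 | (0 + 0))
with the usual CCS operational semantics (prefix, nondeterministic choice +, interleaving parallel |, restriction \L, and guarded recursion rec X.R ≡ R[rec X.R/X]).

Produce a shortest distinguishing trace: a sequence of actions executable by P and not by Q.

Reachable graph of P (3 states):
  m0 = b.(b.0 | (0 + 0)) ⊢ =b=> m1
  m1 = b.0 | (0 + 0) ⊢ =b=> m2
  m2 = 0 | (0 + 0) ⊢ deadlocked
Reachable graph of Q (2 states):
  n0 = b.(0 | (0 + 0)) ⊢ =b=> n1
  n1 = 0 | (0 + 0) ⊢ deadlocked
Trace ⟨bb⟩ through P, begin at {m0}:
  [1] b ⇒ {m1}
  [2] b ⇒ {m2}
  ✓ P
Trace ⟨bb⟩ through Q, begin at {n0}:
  [1] b ⇒ {n1}
  [2] b ⇒ ∅ (Q stuck)

bb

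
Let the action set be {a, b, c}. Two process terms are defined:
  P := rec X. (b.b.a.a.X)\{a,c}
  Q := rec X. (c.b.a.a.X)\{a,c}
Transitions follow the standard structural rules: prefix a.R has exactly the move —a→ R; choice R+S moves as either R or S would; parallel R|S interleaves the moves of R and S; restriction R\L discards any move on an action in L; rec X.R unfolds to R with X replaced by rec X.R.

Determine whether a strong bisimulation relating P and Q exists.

not bisimilar

Reachable graph of P (3 states):
  s0 = rec X. (b.b.a.a.X)\{a,c} → ··b··> s1
  s1 = (b.a.a.(rec X. (b.b.a.a.X)\{a,c}))\{a,c} → ··b··> s2
  s2 = (a.a.(rec X. (b.b.a.a.X)\{a,c}))\{a,c} → ∅
Reachable graph of Q (1 states):
  t0 = rec X. (c.b.a.a.X)\{a,c} → ∅
Coarsest stable partition (strong bisimilarity classes):
  B0 = {s0}
  B1 = {s1}
  B2 = {s2, t0}
s0 ∈ B0, t0 ∈ B2 → different blocks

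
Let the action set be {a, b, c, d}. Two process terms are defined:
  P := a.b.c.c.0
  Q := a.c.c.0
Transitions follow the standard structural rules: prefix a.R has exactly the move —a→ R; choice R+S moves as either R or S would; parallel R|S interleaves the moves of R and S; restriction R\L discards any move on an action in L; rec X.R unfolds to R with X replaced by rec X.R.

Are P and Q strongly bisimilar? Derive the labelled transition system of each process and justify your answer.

P ≁ Q

P's transition system — 5 states:
  m0 = a.b.c.c.0 ⊢ -a-> m1
  m1 = b.c.c.0 ⊢ -b-> m2
  m2 = c.c.0 ⊢ -c-> m3
  m3 = c.0 ⊢ -c-> m4
  m4 = 0 ⊢ deadlocked
Q's transition system — 4 states:
  n0 = a.c.c.0 ⊢ -a-> n1
  n1 = c.c.0 ⊢ -c-> n2
  n2 = c.0 ⊢ -c-> n3
  n3 = 0 ⊢ deadlocked
Partition-refinement fixed point:
  B0 = {m0}
  B1 = {m1}
  B2 = {m2, n1}
  B3 = {m3, n2}
  B4 = {m4, n3}
  B5 = {n0}
m0 ∈ B0, n0 ∈ B5 → different blocks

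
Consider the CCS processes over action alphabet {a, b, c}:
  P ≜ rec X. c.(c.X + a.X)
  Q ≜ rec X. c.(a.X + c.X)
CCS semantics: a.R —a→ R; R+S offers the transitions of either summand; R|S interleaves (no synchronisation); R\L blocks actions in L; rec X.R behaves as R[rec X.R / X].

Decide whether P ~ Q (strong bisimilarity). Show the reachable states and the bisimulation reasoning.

bisimilar

P's transition system — 2 states:
  m0 = rec X. c.(c.X + a.X) :: ··c··> m1
  m1 = c.(rec X. c.(c.X + a.X)) + a.(rec X. c.(c.X + a.X)) :: ··a··> m0, ··c··> m0
Q's transition system — 2 states:
  n0 = rec X. c.(a.X + c.X) :: ··c··> n1
  n1 = a.(rec X. c.(a.X + c.X)) + c.(rec X. c.(a.X + c.X)) :: ··a··> n0, ··c··> n0
Partition-refinement fixed point:
  B0 = {m0, n0}
  B1 = {m1, n1}
m0 ∈ B0, n0 ∈ B0 → same block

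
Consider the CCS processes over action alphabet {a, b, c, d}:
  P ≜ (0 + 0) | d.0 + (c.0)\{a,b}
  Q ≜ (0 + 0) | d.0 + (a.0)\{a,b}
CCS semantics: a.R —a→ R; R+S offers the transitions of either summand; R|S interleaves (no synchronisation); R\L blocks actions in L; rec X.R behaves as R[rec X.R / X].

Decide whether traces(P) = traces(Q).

P's transition system — 3 states:
  p0 = (0 + 0) | d.0 + (c.0)\{a,b} :: -c-> p1, -d-> p2
  p1 = 0\{a,b} :: ∅
  p2 = (0 + 0) | 0 :: ∅
Q's transition system — 2 states:
  q0 = (0 + 0) | d.0 + (a.0)\{a,b} :: -d-> q1
  q1 = (0 + 0) | 0 :: ∅
Trace ⟨c⟩ through P, begin at {p0}:
  step 1 (c): {p1}
  — P admits the full trace.
Trace ⟨c⟩ through Q, begin at {q0}:
  step 1 (c): ∅  — Q cannot continue

traces(P) ≠ traces(Q) — witness ⟨c⟩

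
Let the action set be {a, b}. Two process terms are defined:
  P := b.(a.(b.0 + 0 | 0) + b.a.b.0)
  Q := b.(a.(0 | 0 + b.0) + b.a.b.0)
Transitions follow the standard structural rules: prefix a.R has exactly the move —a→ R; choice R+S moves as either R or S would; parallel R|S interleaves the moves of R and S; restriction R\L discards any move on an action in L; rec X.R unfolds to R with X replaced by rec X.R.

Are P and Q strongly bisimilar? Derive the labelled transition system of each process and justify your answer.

Reachable graph of P (6 states):
  p0 = b.(a.(b.0 + 0 | 0) + b.a.b.0) ⊢ -b-> p1
  p1 = a.(b.0 + 0 | 0) + b.a.b.0 ⊢ -a-> p2, -b-> p3
  p2 = b.0 + 0 | 0 ⊢ -b-> p4
  p3 = a.b.0 ⊢ -a-> p5
  p4 = 0 ⊢ stopped
  p5 = b.0 ⊢ -b-> p4
Reachable graph of Q (6 states):
  q0 = b.(a.(0 | 0 + b.0) + b.a.b.0) ⊢ -b-> q1
  q1 = a.(0 | 0 + b.0) + b.a.b.0 ⊢ -a-> q2, -b-> q3
  q2 = 0 | 0 + b.0 ⊢ -b-> q4
  q3 = a.b.0 ⊢ -a-> q5
  q4 = 0 ⊢ stopped
  q5 = b.0 ⊢ -b-> q4
Bisimilarity quotient blocks:
  B0 = {p0, q0}
  B1 = {p1, q1}
  B2 = {p2, p5, q2, q5}
  B3 = {p4, q4}
  B4 = {p3, q3}
p0 ∈ B0, q0 ∈ B0 → same block

P ~ Q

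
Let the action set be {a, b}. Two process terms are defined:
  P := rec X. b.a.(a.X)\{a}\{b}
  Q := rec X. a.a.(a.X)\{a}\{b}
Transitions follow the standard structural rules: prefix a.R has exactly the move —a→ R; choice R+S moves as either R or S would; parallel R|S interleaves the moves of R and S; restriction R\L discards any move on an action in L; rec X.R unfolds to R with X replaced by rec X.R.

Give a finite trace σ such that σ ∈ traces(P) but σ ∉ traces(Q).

b

LTS(P): 3 reachable states
  p0 = rec X. b.a.(a.X)\{a}\{b} → =b=> p1
  p1 = a.(a.(rec X. b.a.(a.X)\{a}\{b}))\{a}\{b} → =a=> p2
  p2 = (a.(rec X. b.a.(a.X)\{a}\{b}))\{a}\{b} → deadlocked
LTS(Q): 3 reachable states
  q0 = rec X. a.a.(a.X)\{a}\{b} → =a=> q1
  q1 = a.(a.(rec X. a.a.(a.X)\{a}\{b}))\{a}\{b} → =a=> q2
  q2 = (a.(rec X. a.a.(a.X)\{a}\{b}))\{a}\{b} → deadlocked
Trace ⟨b⟩ through P, begin at {p0}:
  [1] b ⇒ {p1}
  P completes σ.
Trace ⟨b⟩ through Q, begin at {q0}:
  [1] b ⇒ no successor for Q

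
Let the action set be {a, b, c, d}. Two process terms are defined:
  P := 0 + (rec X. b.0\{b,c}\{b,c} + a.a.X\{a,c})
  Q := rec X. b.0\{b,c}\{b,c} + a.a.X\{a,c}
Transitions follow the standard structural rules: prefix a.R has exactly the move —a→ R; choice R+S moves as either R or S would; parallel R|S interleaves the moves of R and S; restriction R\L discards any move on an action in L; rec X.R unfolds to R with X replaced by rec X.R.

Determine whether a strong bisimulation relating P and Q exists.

Reachable graph of P (5 states):
  u0 = 0 + (rec X. b.0\{b,c}\{b,c} + a.a.X\{a,c}) ⊢ -a-> u1, -b-> u2
  u1 = a.(rec X. b.0\{b,c}\{b,c} + a.a.X\{a,c})\{a,c} ⊢ -a-> u3
  u2 = 0\{b,c}\{b,c} ⊢ deadlocked
  u3 = (rec X. b.0\{b,c}\{b,c} + a.a.X\{a,c})\{a,c} ⊢ -b-> u4
  u4 = 0\{b,c}\{b,c}\{a,c} ⊢ deadlocked
Reachable graph of Q (5 states):
  v0 = rec X. b.0\{b,c}\{b,c} + a.a.X\{a,c} ⊢ -a-> v1, -b-> v2
  v1 = a.(rec X. b.0\{b,c}\{b,c} + a.a.X\{a,c})\{a,c} ⊢ -a-> v3
  v2 = 0\{b,c}\{b,c} ⊢ deadlocked
  v3 = (rec X. b.0\{b,c}\{b,c} + a.a.X\{a,c})\{a,c} ⊢ -b-> v4
  v4 = 0\{b,c}\{b,c}\{a,c} ⊢ deadlocked
Coarsest stable partition (strong bisimilarity classes):
  B0 = {u0, v0}
  B1 = {u2, u4, v2, v4}
  B2 = {u1, v1}
  B3 = {u3, v3}
u0 ∈ B0, v0 ∈ B0 → same block

YES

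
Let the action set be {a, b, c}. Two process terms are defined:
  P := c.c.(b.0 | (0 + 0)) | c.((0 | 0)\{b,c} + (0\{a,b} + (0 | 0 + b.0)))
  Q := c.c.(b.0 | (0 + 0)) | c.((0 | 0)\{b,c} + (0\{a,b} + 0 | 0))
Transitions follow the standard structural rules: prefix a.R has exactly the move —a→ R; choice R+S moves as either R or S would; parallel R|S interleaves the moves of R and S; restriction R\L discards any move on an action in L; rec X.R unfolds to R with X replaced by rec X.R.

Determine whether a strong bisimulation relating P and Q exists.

P's transition system — 12 states:
  m0 = c.c.(b.0 | (0 + 0)) | c.((0 | 0)\{b,c} + (0\{a,b} + (0 | 0 + b.0))) | ··c··> m1, ··c··> m2
  m1 = c.(b.0 | (0 + 0)) | c.((0 | 0)\{b,c} + (0\{a,b} + (0 | 0 + b.0))) | ··c··> m3, ··c··> m4
  m2 = c.c.(b.0 | (0 + 0)) | ((0 | 0)\{b,c} + (0\{a,b} + (0 | 0 + b.0))) | ··b··> m5, ··c··> m4
  m3 = b.0 | (0 + 0) | c.((0 | 0)\{b,c} + (0\{a,b} + (0 | 0 + b.0))) | ··b··> m6, ··c··> m7
  m4 = c.(b.0 | (0 + 0)) | ((0 | 0)\{b,c} + (0\{a,b} + (0 | 0 + b.0))) | ··b··> m8, ··c··> m7
  m5 = c.c.(b.0 | (0 + 0)) | 0 | ··c··> m8
  m6 = 0 | (0 + 0) | c.((0 | 0)\{b,c} + (0\{a,b} + (0 | 0 + b.0))) | ··c··> m9
  m7 = b.0 | (0 + 0) | ((0 | 0)\{b,c} + (0\{a,b} + (0 | 0 + b.0))) | ··b··> m10, ··b··> m9
  m8 = c.(b.0 | (0 + 0)) | 0 | ··c··> m10
  m9 = 0 | (0 + 0) | ((0 | 0)\{b,c} + (0\{a,b} + (0 | 0 + b.0))) | ··b··> m11
  m10 = b.0 | (0 + 0) | 0 | ··b··> m11
  m11 = 0 | (0 + 0) | 0 | deadlocked
Q's transition system — 8 states:
  n0 = c.c.(b.0 | (0 + 0)) | c.((0 | 0)\{b,c} + (0\{a,b} + 0 | 0)) | ··c··> n1, ··c··> n2
  n1 = c.(b.0 | (0 + 0)) | c.((0 | 0)\{b,c} + (0\{a,b} + 0 | 0)) | ··c··> n3, ··c··> n4
  n2 = c.c.(b.0 | (0 + 0)) | ((0 | 0)\{b,c} + (0\{a,b} + 0 | 0)) | ··c··> n4
  n3 = b.0 | (0 + 0) | c.((0 | 0)\{b,c} + (0\{a,b} + 0 | 0)) | ··b··> n5, ··c··> n6
  n4 = c.(b.0 | (0 + 0)) | ((0 | 0)\{b,c} + (0\{a,b} + 0 | 0)) | ··c··> n6
  n5 = 0 | (0 + 0) | c.((0 | 0)\{b,c} + (0\{a,b} + 0 | 0)) | ··c··> n7
  n6 = b.0 | (0 + 0) | ((0 | 0)\{b,c} + (0\{a,b} + 0 | 0)) | ··b··> n7
  n7 = 0 | (0 + 0) | ((0 | 0)\{b,c} + (0\{a,b} + 0 | 0)) | deadlocked
Partition-refinement fixed point:
  B0 = {m0}
  B1 = {m1}
  B2 = {m3, m4}
  B3 = {m6, m8, n4}
  B4 = {m10, m9, n6}
  B5 = {m11, n7}
  B6 = {m7}
  B7 = {m2}
  B8 = {m5, n2}
  B9 = {n0}
  B10 = {n1}
  B11 = {n3}
  B12 = {n5}
m0 ∈ B0, n0 ∈ B9 → different blocks

NO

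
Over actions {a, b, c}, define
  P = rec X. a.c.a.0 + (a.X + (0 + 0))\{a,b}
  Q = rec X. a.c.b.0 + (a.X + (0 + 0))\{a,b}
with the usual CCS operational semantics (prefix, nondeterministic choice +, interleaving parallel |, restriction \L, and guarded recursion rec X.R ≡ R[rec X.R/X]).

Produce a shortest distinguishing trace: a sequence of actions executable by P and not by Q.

LTS(P): 4 reachable states
  u0 = rec X. a.c.a.0 + (a.X + (0 + 0))\{a,b} | -a-> u1
  u1 = c.a.0 | -c-> u2
  u2 = a.0 | -a-> u3
  u3 = 0 | deadlocked
LTS(Q): 4 reachable states
  v0 = rec X. a.c.b.0 + (a.X + (0 + 0))\{a,b} | -a-> v1
  v1 = c.b.0 | -c-> v2
  v2 = b.0 | -b-> v3
  v3 = 0 | deadlocked
Run σ = ⟨aca⟩ on P: start {u0}
  step 1 (a): {u1}
  step 2 (c): {u2}
  step 3 (a): {u3}
  P completes σ.
Run σ = ⟨aca⟩ on Q: start {v0}
  step 1 (a): {v1}
  step 2 (c): {v2}
  step 3 (a): no successor for Q

aca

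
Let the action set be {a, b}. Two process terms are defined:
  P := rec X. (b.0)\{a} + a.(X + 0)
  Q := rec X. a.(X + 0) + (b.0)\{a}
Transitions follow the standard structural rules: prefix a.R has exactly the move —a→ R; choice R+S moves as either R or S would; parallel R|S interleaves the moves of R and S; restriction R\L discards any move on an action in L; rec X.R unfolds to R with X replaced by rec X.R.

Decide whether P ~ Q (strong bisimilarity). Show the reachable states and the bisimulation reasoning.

YES

LTS(P): 3 reachable states
  u0 = rec X. (b.0)\{a} + a.(X + 0) :: —a→ u1, —b→ u2
  u1 = (rec X. (b.0)\{a} + a.(X + 0)) + 0 :: —a→ u1, —b→ u2
  u2 = 0\{a} :: ∅
LTS(Q): 3 reachable states
  v0 = rec X. a.(X + 0) + (b.0)\{a} :: —a→ v1, —b→ v2
  v1 = (rec X. a.(X + 0) + (b.0)\{a}) + 0 :: —a→ v1, —b→ v2
  v2 = 0\{a} :: ∅
Partition-refinement fixed point:
  B0 = {u0, u1, v0, v1}
  B1 = {u2, v2}
u0 ∈ B0, v0 ∈ B0 → same block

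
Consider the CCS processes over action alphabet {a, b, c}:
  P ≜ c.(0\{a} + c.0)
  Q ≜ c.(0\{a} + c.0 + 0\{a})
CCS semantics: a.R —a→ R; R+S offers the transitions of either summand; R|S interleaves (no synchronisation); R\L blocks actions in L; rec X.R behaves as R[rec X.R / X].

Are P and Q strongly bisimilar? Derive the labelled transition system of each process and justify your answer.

LTS(P): 3 reachable states
  p0 = c.(0\{a} + c.0) ⊢ --c--▸ p1
  p1 = 0\{a} + c.0 ⊢ --c--▸ p2
  p2 = 0 ⊢ ·
LTS(Q): 3 reachable states
  q0 = c.(0\{a} + c.0 + 0\{a}) ⊢ --c--▸ q1
  q1 = 0\{a} + c.0 + 0\{a} ⊢ --c--▸ q2
  q2 = 0 ⊢ ·
Coarsest stable partition (strong bisimilarity classes):
  B0 = {p0, q0}
  B1 = {p1, q1}
  B2 = {p2, q2}
p0 ∈ B0, q0 ∈ B0 → same block

P ~ Q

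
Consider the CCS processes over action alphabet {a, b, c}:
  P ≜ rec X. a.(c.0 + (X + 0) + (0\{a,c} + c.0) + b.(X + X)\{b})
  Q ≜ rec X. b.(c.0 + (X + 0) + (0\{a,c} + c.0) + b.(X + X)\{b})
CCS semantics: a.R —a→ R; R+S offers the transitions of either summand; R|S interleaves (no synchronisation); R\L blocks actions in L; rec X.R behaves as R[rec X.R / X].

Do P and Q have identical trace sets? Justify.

NO — witness ⟨a⟩

LTS(P): 6 reachable states
  p0 = rec X. a.(c.0 + (X + 0) + (0\{a,c} + c.0) + b.(X + X)\{b}) :: --a--▸ p1
  p1 = c.0 + ((rec X. a.(c.0 + (X + 0) + (0\{a,c} + c.0) + b.(X + X)\{b})) + 0) + (0\{a,c} + c.0) + b.((rec X. a.(c.0 + (X + 0) + (0\{a,c} + c.0) + b.(X + X)\{b})) + (rec X. a.(c.0 + (X + 0) + (0\{a,c} + c.0) + b.(X + X)\{b})))\{b} :: --a--▸ p1, --b--▸ p2, --c--▸ p3
  p2 = ((rec X. a.(c.0 + (X + 0) + (0\{a,c} + c.0) + b.(X + X)\{b})) + (rec X. a.(c.0 + (X + 0) + (0\{a,c} + c.0) + b.(X + X)\{b})))\{b} :: --a--▸ p4
  p3 = 0 :: (no moves)
  p4 = (c.0 + ((rec X. a.(c.0 + (X + 0) + (0\{a,c} + c.0) + b.(X + X)\{b})) + 0) + (0\{a,c} + c.0) + b.((rec X. a.(c.0 + (X + 0) + (0\{a,c} + c.0) + b.(X + X)\{b})) + (rec X. a.(c.0 + (X + 0) + (0\{a,c} + c.0) + b.(X + X)\{b})))\{b})\{b} :: --a--▸ p4, --c--▸ p5
  p5 = 0\{b} :: (no moves)
LTS(Q): 4 reachable states
  q0 = rec X. b.(c.0 + (X + 0) + (0\{a,c} + c.0) + b.(X + X)\{b}) :: --b--▸ q1
  q1 = c.0 + ((rec X. b.(c.0 + (X + 0) + (0\{a,c} + c.0) + b.(X + X)\{b})) + 0) + (0\{a,c} + c.0) + b.((rec X. b.(c.0 + (X + 0) + (0\{a,c} + c.0) + b.(X + X)\{b})) + (rec X. b.(c.0 + (X + 0) + (0\{a,c} + c.0) + b.(X + X)\{b})))\{b} :: --b--▸ q1, --b--▸ q2, --c--▸ q3
  q2 = ((rec X. b.(c.0 + (X + 0) + (0\{a,c} + c.0) + b.(X + X)\{b})) + (rec X. b.(c.0 + (X + 0) + (0\{a,c} + c.0) + b.(X + X)\{b})))\{b} :: (no moves)
  q3 = 0 :: (no moves)
Executing a from P (initial set {p0}):
  step 1 (a): {p1}
  P completes σ.
Executing a from Q (initial set {q0}):
  step 1 (a): no successor for Q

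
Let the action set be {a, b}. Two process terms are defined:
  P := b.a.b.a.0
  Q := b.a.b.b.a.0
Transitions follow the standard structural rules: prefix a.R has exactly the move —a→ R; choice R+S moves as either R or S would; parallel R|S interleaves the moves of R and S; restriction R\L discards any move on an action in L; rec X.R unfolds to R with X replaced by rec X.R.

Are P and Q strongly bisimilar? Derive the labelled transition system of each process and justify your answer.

P ≁ Q

Reachable graph of P (5 states):
  u0 = b.a.b.a.0 :: -b-> u1
  u1 = a.b.a.0 :: -a-> u2
  u2 = b.a.0 :: -b-> u3
  u3 = a.0 :: -a-> u4
  u4 = 0 :: ∅
Reachable graph of Q (6 states):
  v0 = b.a.b.b.a.0 :: -b-> v1
  v1 = a.b.b.a.0 :: -a-> v2
  v2 = b.b.a.0 :: -b-> v3
  v3 = b.a.0 :: -b-> v4
  v4 = a.0 :: -a-> v5
  v5 = 0 :: ∅
Bisimilarity quotient blocks:
  B0 = {u0}
  B1 = {u1}
  B2 = {u2, v3}
  B3 = {u3, v4}
  B4 = {u4, v5}
  B5 = {v0}
  B6 = {v1}
  B7 = {v2}
u0 ∈ B0, v0 ∈ B5 → different blocks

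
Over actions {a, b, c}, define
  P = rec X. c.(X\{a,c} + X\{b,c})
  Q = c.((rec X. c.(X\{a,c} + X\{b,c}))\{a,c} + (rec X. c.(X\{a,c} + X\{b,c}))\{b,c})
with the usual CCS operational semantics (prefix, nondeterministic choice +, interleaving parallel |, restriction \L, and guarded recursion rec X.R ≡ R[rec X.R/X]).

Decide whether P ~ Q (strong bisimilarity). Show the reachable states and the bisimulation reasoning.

YES

Reachable graph of P (2 states):
  u0 = rec X. c.(X\{a,c} + X\{b,c}) :: =c=> u1
  u1 = (rec X. c.(X\{a,c} + X\{b,c}))\{a,c} + (rec X. c.(X\{a,c} + X\{b,c}))\{b,c} :: (no moves)
Reachable graph of Q (2 states):
  v0 = c.((rec X. c.(X\{a,c} + X\{b,c}))\{a,c} + (rec X. c.(X\{a,c} + X\{b,c}))\{b,c}) :: =c=> v1
  v1 = (rec X. c.(X\{a,c} + X\{b,c}))\{a,c} + (rec X. c.(X\{a,c} + X\{b,c}))\{b,c} :: (no moves)
Coarsest stable partition (strong bisimilarity classes):
  B0 = {u0, v0}
  B1 = {u1, v1}
u0 ∈ B0, v0 ∈ B0 → same block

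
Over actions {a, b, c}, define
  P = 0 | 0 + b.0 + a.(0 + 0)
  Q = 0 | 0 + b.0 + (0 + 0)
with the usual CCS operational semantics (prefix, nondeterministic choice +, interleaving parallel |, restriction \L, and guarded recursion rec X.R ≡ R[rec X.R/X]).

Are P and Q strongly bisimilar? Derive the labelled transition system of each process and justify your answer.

Reachable graph of P (3 states):
  s0 = 0 | 0 + b.0 + a.(0 + 0) | =a=> s1, =b=> s2
  s1 = 0 + 0 | deadlocked
  s2 = 0 | deadlocked
Reachable graph of Q (2 states):
  t0 = 0 | 0 + b.0 + (0 + 0) | =b=> t1
  t1 = 0 | deadlocked
Partition-refinement fixed point:
  B0 = {s0}
  B1 = {s1, s2, t1}
  B2 = {t0}
s0 ∈ B0, t0 ∈ B2 → different blocks

NO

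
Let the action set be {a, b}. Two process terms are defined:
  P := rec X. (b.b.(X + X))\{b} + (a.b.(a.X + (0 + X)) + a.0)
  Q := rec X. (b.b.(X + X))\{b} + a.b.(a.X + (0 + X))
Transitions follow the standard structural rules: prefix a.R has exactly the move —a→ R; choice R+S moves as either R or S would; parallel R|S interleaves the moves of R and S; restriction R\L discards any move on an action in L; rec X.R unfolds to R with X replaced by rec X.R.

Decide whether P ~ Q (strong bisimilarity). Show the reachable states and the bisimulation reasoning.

not bisimilar

P's transition system — 4 states:
  u0 = rec X. (b.b.(X + X))\{b} + (a.b.(a.X + (0 + X)) + a.0) has moves -a-> u1, -a-> u2
  u1 = 0 has moves ∅
  u2 = b.(a.(rec X. (b.b.(X + X))\{b} + (a.b.(a.X + (0 + X)) + a.0)) + (0 + (rec X. (b.b.(X + X))\{b} + (a.b.(a.X + (0 + X)) + a.0)))) has moves -b-> u3
  u3 = a.(rec X. (b.b.(X + X))\{b} + (a.b.(a.X + (0 + X)) + a.0)) + (0 + (rec X. (b.b.(X + X))\{b} + (a.b.(a.X + (0 + X)) + a.0))) has moves -a-> u0, -a-> u1, -a-> u2
Q's transition system — 3 states:
  v0 = rec X. (b.b.(X + X))\{b} + a.b.(a.X + (0 + X)) has moves -a-> v1
  v1 = b.(a.(rec X. (b.b.(X + X))\{b} + a.b.(a.X + (0 + X))) + (0 + (rec X. (b.b.(X + X))\{b} + a.b.(a.X + (0 + X))))) has moves -b-> v2
  v2 = a.(rec X. (b.b.(X + X))\{b} + a.b.(a.X + (0 + X))) + (0 + (rec X. (b.b.(X + X))\{b} + a.b.(a.X + (0 + X)))) has moves -a-> v0, -a-> v1
Bisimilarity quotient blocks:
  B0 = {u0}
  B1 = {u1}
  B2 = {u2}
  B3 = {u3}
  B4 = {v0}
  B5 = {v1}
  B6 = {v2}
u0 ∈ B0, v0 ∈ B4 → different blocks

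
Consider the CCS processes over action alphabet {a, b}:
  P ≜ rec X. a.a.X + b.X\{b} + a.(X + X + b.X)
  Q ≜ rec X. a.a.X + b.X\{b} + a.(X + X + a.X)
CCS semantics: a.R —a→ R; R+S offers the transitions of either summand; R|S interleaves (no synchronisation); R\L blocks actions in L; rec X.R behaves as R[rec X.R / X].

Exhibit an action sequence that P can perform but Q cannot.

abb

Reachable graph of P (6 states):
  p0 = rec X. a.a.X + b.X\{b} + a.(X + X + b.X) :: —a→ p1, —a→ p2, —b→ p3
  p1 = (rec X. a.a.X + b.X\{b} + a.(X + X + b.X)) + (rec X. a.a.X + b.X\{b} + a.(X + X + b.X)) + b.(rec X. a.a.X + b.X\{b} + a.(X + X + b.X)) :: —a→ p1, —a→ p2, —b→ p0, —b→ p3
  p2 = a.(rec X. a.a.X + b.X\{b} + a.(X + X + b.X)) :: —a→ p0
  p3 = (rec X. a.a.X + b.X\{b} + a.(X + X + b.X))\{b} :: —a→ p4, —a→ p5
  p4 = ((rec X. a.a.X + b.X\{b} + a.(X + X + b.X)) + (rec X. a.a.X + b.X\{b} + a.(X + X + b.X)) + b.(rec X. a.a.X + b.X\{b} + a.(X + X + b.X)))\{b} :: —a→ p4, —a→ p5
  p5 = (a.(rec X. a.a.X + b.X\{b} + a.(X + X + b.X)))\{b} :: —a→ p3
Reachable graph of Q (6 states):
  q0 = rec X. a.a.X + b.X\{b} + a.(X + X + a.X) :: —a→ q1, —a→ q2, —b→ q3
  q1 = (rec X. a.a.X + b.X\{b} + a.(X + X + a.X)) + (rec X. a.a.X + b.X\{b} + a.(X + X + a.X)) + a.(rec X. a.a.X + b.X\{b} + a.(X + X + a.X)) :: —a→ q0, —a→ q1, —a→ q2, —b→ q3
  q2 = a.(rec X. a.a.X + b.X\{b} + a.(X + X + a.X)) :: —a→ q0
  q3 = (rec X. a.a.X + b.X\{b} + a.(X + X + a.X))\{b} :: —a→ q4, —a→ q5
  q4 = ((rec X. a.a.X + b.X\{b} + a.(X + X + a.X)) + (rec X. a.a.X + b.X\{b} + a.(X + X + a.X)) + a.(rec X. a.a.X + b.X\{b} + a.(X + X + a.X)))\{b} :: —a→ q3, —a→ q4, —a→ q5
  q5 = (a.(rec X. a.a.X + b.X\{b} + a.(X + X + a.X)))\{b} :: —a→ q3
Trace ⟨abb⟩ through P, begin at {p0}:
  step 1 (a): {p1, p2}
  step 2 (b): {p0, p3}
  step 3 (b): {p3}
  — P admits the full trace.
Trace ⟨abb⟩ through Q, begin at {q0}:
  step 1 (a): {q1, q2}
  step 2 (b): {q3}
  step 3 (b): no successor for Q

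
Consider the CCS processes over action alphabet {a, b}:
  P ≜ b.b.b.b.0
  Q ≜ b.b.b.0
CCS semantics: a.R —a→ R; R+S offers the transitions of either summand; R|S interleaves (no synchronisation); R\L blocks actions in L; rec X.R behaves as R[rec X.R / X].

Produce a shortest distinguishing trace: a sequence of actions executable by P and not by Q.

LTS(P): 5 reachable states
  m0 = b.b.b.b.0 → ··b··> m1
  m1 = b.b.b.0 → ··b··> m2
  m2 = b.b.0 → ··b··> m3
  m3 = b.0 → ··b··> m4
  m4 = 0 → deadlocked
LTS(Q): 4 reachable states
  n0 = b.b.b.0 → ··b··> n1
  n1 = b.b.0 → ··b··> n2
  n2 = b.0 → ··b··> n3
  n3 = 0 → deadlocked
Executing bbbb from P (initial set {m0}):
  step 1 (b): {m1}
  step 2 (b): {m2}
  step 3 (b): {m3}
  step 4 (b): {m4}
  — P admits the full trace.
Executing bbbb from Q (initial set {n0}):
  step 1 (b): {n1}
  step 2 (b): {n2}
  step 3 (b): {n3}
  step 4 (b): no successor for Q

bbbb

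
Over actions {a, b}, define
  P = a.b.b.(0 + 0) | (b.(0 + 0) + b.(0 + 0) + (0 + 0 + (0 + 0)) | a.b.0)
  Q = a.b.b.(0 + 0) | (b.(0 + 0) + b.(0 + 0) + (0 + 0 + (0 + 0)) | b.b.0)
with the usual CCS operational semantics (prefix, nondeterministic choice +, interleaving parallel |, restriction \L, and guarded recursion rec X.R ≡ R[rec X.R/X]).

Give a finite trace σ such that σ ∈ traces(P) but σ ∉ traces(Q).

aa

Reachable graph of P (16 states):
  u0 = a.b.b.(0 + 0) | (b.(0 + 0) + b.(0 + 0) + (0 + 0 + (0 + 0)) | a.b.0) :: ··a··> u1, ··a··> u2, ··b··> u3
  u1 = a.b.b.(0 + 0) | ((0 + 0 + (0 + 0)) | b.0) :: ··a··> u4, ··b··> u5
  u2 = b.b.(0 + 0) | (b.(0 + 0) + b.(0 + 0) + (0 + 0 + (0 + 0)) | a.b.0) :: ··a··> u4, ··b··> u6, ··b··> u7
  u3 = a.b.b.(0 + 0) | (0 + 0) :: ··a··> u7
  u4 = b.b.(0 + 0) | ((0 + 0 + (0 + 0)) | b.0) :: ··b··> u8, ··b··> u9
  u5 = a.b.b.(0 + 0) | ((0 + 0 + (0 + 0)) | 0) :: ··a··> u9
  u6 = b.(0 + 0) | (b.(0 + 0) + b.(0 + 0) + (0 + 0 + (0 + 0)) | a.b.0) :: ··a··> u8, ··b··> u10, ··b··> u11
  u7 = b.b.(0 + 0) | (0 + 0) :: ··b··> u11
  u8 = b.(0 + 0) | ((0 + 0 + (0 + 0)) | b.0) :: ··b··> u12, ··b··> u13
  u9 = b.b.(0 + 0) | ((0 + 0 + (0 + 0)) | 0) :: ··b··> u13
  u10 = (0 + 0) | (b.(0 + 0) + b.(0 + 0) + (0 + 0 + (0 + 0)) | a.b.0) :: ··a··> u12, ··b··> u14
  u11 = b.(0 + 0) | (0 + 0) :: ··b··> u14
  u12 = (0 + 0) | ((0 + 0 + (0 + 0)) | b.0) :: ··b··> u15
  u13 = b.(0 + 0) | ((0 + 0 + (0 + 0)) | 0) :: ··b··> u15
  u14 = (0 + 0) | (0 + 0) :: stopped
  u15 = (0 + 0) | ((0 + 0 + (0 + 0)) | 0) :: stopped
Reachable graph of Q (16 states):
  v0 = a.b.b.(0 + 0) | (b.(0 + 0) + b.(0 + 0) + (0 + 0 + (0 + 0)) | b.b.0) :: ··a··> v1, ··b··> v2, ··b··> v3
  v1 = b.b.(0 + 0) | (b.(0 + 0) + b.(0 + 0) + (0 + 0 + (0 + 0)) | b.b.0) :: ··b··> v4, ··b··> v5, ··b··> v6
  v2 = a.b.b.(0 + 0) | ((0 + 0 + (0 + 0)) | b.0) :: ··a··> v5, ··b··> v7
  v3 = a.b.b.(0 + 0) | (0 + 0) :: ··a··> v6
  v4 = b.(0 + 0) | (b.(0 + 0) + b.(0 + 0) + (0 + 0 + (0 + 0)) | b.b.0) :: ··b··> v10, ··b··> v8, ··b··> v9
  v5 = b.b.(0 + 0) | ((0 + 0 + (0 + 0)) | b.0) :: ··b··> v11, ··b··> v9
  v6 = b.b.(0 + 0) | (0 + 0) :: ··b··> v10
  v7 = a.b.b.(0 + 0) | ((0 + 0 + (0 + 0)) | 0) :: ··a··> v11
  v8 = (0 + 0) | (b.(0 + 0) + b.(0 + 0) + (0 + 0 + (0 + 0)) | b.b.0) :: ··b··> v12, ··b··> v13
  v9 = b.(0 + 0) | ((0 + 0 + (0 + 0)) | b.0) :: ··b··> v12, ··b··> v14
  v10 = b.(0 + 0) | (0 + 0) :: ··b··> v13
  v11 = b.b.(0 + 0) | ((0 + 0 + (0 + 0)) | 0) :: ··b··> v14
  v12 = (0 + 0) | ((0 + 0 + (0 + 0)) | b.0) :: ··b··> v15
  v13 = (0 + 0) | (0 + 0) :: stopped
  v14 = b.(0 + 0) | ((0 + 0 + (0 + 0)) | 0) :: ··b··> v15
  v15 = (0 + 0) | ((0 + 0 + (0 + 0)) | 0) :: stopped
Executing aa from P (initial set {u0}):
  after a @ step 1: {u1, u2}
  after a @ step 2: {u4}
  — P admits the full trace.
Executing aa from Q (initial set {v0}):
  after a @ step 1: {v1}
  after a @ step 2: no successor for Q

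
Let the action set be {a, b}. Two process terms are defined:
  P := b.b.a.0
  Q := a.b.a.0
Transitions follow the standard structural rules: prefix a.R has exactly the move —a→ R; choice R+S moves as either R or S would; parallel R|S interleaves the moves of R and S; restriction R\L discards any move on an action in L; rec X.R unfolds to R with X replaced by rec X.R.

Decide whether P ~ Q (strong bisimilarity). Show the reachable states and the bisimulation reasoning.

NO

P's transition system — 4 states:
  s0 = b.b.a.0 :: --b--▸ s1
  s1 = b.a.0 :: --b--▸ s2
  s2 = a.0 :: --a--▸ s3
  s3 = 0 :: (no moves)
Q's transition system — 4 states:
  t0 = a.b.a.0 :: --a--▸ t1
  t1 = b.a.0 :: --b--▸ t2
  t2 = a.0 :: --a--▸ t3
  t3 = 0 :: (no moves)
Partition-refinement fixed point:
  B0 = {s0}
  B1 = {s1, t1}
  B2 = {s2, t2}
  B3 = {s3, t3}
  B4 = {t0}
s0 ∈ B0, t0 ∈ B4 → different blocks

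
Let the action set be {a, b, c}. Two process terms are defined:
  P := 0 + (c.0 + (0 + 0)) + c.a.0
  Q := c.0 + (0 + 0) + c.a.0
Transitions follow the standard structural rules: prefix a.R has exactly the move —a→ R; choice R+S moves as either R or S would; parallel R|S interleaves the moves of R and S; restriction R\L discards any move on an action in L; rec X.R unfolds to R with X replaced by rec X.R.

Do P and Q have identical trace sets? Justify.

trace-equivalent

LTS(P): 3 reachable states
  m0 = 0 + (c.0 + (0 + 0)) + c.a.0 has moves —c→ m1, —c→ m2
  m1 = 0 has moves ·
  m2 = a.0 has moves —a→ m1
LTS(Q): 3 reachable states
  n0 = c.0 + (0 + 0) + c.a.0 has moves —c→ n1, —c→ n2
  n1 = 0 has moves ·
  n2 = a.0 has moves —a→ n1
Bisimilarity quotient blocks:
  B0 = {m0, n0}
  B1 = {m2, n2}
  B2 = {m1, n1}
m0 ∈ B0, n0 ∈ B0 → same block
Bisimilar ⇒ trace-equivalent.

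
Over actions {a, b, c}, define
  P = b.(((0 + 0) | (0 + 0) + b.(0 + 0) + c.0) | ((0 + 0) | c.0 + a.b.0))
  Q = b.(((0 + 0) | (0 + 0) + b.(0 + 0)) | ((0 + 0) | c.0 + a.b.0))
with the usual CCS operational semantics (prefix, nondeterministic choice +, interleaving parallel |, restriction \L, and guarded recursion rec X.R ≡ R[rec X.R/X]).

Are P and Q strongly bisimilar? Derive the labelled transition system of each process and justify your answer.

not bisimilar

P's transition system — 13 states:
  s0 = b.(((0 + 0) | (0 + 0) + b.(0 + 0) + c.0) | ((0 + 0) | c.0 + a.b.0)) has moves —b→ s1
  s1 = ((0 + 0) | (0 + 0) + b.(0 + 0) + c.0) | ((0 + 0) | c.0 + a.b.0) has moves —a→ s2, —b→ s3, —c→ s4, —c→ s5
  s2 = ((0 + 0) | (0 + 0) + b.(0 + 0) + c.0) | b.0 has moves —b→ s6, —b→ s7, —c→ s8
  s3 = (0 + 0) | ((0 + 0) | c.0 + a.b.0) has moves —a→ s7, —c→ s9
  s4 = ((0 + 0) | (0 + 0) + b.(0 + 0) + c.0) | ((0 + 0) | 0) has moves —b→ s9, —c→ s10
  s5 = 0 | ((0 + 0) | c.0 + a.b.0) has moves —a→ s8, —c→ s10
  s6 = ((0 + 0) | (0 + 0) + b.(0 + 0) + c.0) | 0 has moves —b→ s11, —c→ s12
  s7 = (0 + 0) | b.0 has moves —b→ s11
  s8 = 0 | b.0 has moves —b→ s12
  s9 = (0 + 0) | ((0 + 0) | 0) has moves (no moves)
  s10 = 0 | ((0 + 0) | 0) has moves (no moves)
  s11 = (0 + 0) | 0 has moves (no moves)
  s12 = 0 | 0 has moves (no moves)
Q's transition system — 9 states:
  t0 = b.(((0 + 0) | (0 + 0) + b.(0 + 0)) | ((0 + 0) | c.0 + a.b.0)) has moves —b→ t1
  t1 = ((0 + 0) | (0 + 0) + b.(0 + 0)) | ((0 + 0) | c.0 + a.b.0) has moves —a→ t2, —b→ t3, —c→ t4
  t2 = ((0 + 0) | (0 + 0) + b.(0 + 0)) | b.0 has moves —b→ t5, —b→ t6
  t3 = (0 + 0) | ((0 + 0) | c.0 + a.b.0) has moves —a→ t6, —c→ t7
  t4 = ((0 + 0) | (0 + 0) + b.(0 + 0)) | ((0 + 0) | 0) has moves —b→ t7
  t5 = ((0 + 0) | (0 + 0) + b.(0 + 0)) | 0 has moves —b→ t8
  t6 = (0 + 0) | b.0 has moves —b→ t8
  t7 = (0 + 0) | ((0 + 0) | 0) has moves (no moves)
  t8 = (0 + 0) | 0 has moves (no moves)
Partition-refinement fixed point:
  B0 = {s0}
  B1 = {s1}
  B2 = {s3, s5, t3}
  B3 = {s7, s8, t4, t5, t6}
  B4 = {s10, s11, s12, s9, t7, t8}
  B5 = {s4, s6}
  B6 = {s2}
  B7 = {t0}
  B8 = {t1}
  B9 = {t2}
s0 ∈ B0, t0 ∈ B7 → different blocks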